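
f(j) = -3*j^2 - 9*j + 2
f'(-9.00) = 45.00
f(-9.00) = -160.00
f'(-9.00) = 45.00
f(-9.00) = -160.00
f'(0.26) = -10.56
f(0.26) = -0.54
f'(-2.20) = 4.20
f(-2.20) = 7.28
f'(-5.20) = 22.20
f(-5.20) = -32.32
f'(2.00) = -21.00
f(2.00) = -28.00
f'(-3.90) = 14.40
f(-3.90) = -8.53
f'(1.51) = -18.06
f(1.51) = -18.43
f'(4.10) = -33.60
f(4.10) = -85.33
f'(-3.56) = 12.36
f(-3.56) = -3.98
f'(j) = -6*j - 9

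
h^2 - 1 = (h - 1)*(h + 1)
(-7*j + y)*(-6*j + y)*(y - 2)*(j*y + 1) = 42*j^3*y^2 - 84*j^3*y - 13*j^2*y^3 + 26*j^2*y^2 + 42*j^2*y - 84*j^2 + j*y^4 - 2*j*y^3 - 13*j*y^2 + 26*j*y + y^3 - 2*y^2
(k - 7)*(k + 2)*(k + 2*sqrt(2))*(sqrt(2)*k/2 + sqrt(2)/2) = sqrt(2)*k^4/2 - 2*sqrt(2)*k^3 + 2*k^3 - 19*sqrt(2)*k^2/2 - 8*k^2 - 38*k - 7*sqrt(2)*k - 28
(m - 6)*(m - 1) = m^2 - 7*m + 6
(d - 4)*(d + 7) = d^2 + 3*d - 28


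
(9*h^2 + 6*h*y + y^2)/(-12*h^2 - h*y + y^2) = (3*h + y)/(-4*h + y)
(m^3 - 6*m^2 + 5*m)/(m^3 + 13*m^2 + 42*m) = (m^2 - 6*m + 5)/(m^2 + 13*m + 42)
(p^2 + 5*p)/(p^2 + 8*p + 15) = p/(p + 3)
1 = 1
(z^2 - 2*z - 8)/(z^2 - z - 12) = (z + 2)/(z + 3)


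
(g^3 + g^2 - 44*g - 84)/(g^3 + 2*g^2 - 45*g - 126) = (g + 2)/(g + 3)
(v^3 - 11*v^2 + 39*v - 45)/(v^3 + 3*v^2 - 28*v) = (v^3 - 11*v^2 + 39*v - 45)/(v*(v^2 + 3*v - 28))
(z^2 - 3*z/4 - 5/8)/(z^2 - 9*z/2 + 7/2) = (8*z^2 - 6*z - 5)/(4*(2*z^2 - 9*z + 7))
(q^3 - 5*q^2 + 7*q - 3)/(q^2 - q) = q - 4 + 3/q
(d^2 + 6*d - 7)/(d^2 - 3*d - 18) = (-d^2 - 6*d + 7)/(-d^2 + 3*d + 18)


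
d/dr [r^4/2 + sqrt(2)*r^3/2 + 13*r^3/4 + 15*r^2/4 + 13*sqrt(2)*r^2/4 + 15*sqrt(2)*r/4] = 2*r^3 + 3*sqrt(2)*r^2/2 + 39*r^2/4 + 15*r/2 + 13*sqrt(2)*r/2 + 15*sqrt(2)/4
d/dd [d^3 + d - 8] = 3*d^2 + 1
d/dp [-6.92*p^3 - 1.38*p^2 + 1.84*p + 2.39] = -20.76*p^2 - 2.76*p + 1.84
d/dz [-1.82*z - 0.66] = -1.82000000000000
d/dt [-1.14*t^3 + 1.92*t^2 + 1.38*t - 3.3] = -3.42*t^2 + 3.84*t + 1.38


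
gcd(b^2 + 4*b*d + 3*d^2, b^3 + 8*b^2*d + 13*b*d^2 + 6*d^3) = b + d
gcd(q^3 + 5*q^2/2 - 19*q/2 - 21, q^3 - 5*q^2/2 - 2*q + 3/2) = q - 3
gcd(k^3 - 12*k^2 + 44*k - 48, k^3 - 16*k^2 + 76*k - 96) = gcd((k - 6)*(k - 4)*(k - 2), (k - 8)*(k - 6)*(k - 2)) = k^2 - 8*k + 12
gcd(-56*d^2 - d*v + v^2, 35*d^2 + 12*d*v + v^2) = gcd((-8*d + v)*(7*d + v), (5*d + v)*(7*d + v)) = 7*d + v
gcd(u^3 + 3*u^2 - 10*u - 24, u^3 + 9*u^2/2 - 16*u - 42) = u + 2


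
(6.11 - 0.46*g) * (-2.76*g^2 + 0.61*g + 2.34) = 1.2696*g^3 - 17.1442*g^2 + 2.6507*g + 14.2974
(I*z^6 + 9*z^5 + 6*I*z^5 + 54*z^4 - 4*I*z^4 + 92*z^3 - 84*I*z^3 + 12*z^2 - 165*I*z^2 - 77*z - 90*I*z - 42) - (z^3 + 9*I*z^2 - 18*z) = I*z^6 + 9*z^5 + 6*I*z^5 + 54*z^4 - 4*I*z^4 + 91*z^3 - 84*I*z^3 + 12*z^2 - 174*I*z^2 - 59*z - 90*I*z - 42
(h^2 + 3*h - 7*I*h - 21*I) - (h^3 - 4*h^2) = -h^3 + 5*h^2 + 3*h - 7*I*h - 21*I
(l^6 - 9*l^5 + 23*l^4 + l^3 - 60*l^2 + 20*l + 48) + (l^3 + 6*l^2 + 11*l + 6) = l^6 - 9*l^5 + 23*l^4 + 2*l^3 - 54*l^2 + 31*l + 54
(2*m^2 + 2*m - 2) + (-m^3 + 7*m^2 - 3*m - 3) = -m^3 + 9*m^2 - m - 5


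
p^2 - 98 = (p - 7*sqrt(2))*(p + 7*sqrt(2))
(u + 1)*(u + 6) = u^2 + 7*u + 6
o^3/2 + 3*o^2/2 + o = o*(o/2 + 1)*(o + 1)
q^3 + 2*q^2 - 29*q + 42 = (q - 3)*(q - 2)*(q + 7)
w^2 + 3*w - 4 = (w - 1)*(w + 4)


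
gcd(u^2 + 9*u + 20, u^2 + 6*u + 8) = u + 4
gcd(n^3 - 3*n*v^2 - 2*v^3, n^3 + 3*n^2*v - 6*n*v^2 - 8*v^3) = -n^2 + n*v + 2*v^2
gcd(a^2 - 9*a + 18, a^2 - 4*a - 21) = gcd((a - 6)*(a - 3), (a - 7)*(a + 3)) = 1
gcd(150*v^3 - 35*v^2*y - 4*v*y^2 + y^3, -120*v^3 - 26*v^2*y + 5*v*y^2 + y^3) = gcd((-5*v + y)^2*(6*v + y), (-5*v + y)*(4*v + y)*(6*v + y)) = -30*v^2 + v*y + y^2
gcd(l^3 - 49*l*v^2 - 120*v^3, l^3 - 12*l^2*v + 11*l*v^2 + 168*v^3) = -l^2 + 5*l*v + 24*v^2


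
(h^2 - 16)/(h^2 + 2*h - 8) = (h - 4)/(h - 2)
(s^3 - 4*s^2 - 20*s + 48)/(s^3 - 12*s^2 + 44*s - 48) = (s + 4)/(s - 4)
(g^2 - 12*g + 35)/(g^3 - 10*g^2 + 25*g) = (g - 7)/(g*(g - 5))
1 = 1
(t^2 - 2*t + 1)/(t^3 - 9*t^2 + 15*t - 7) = 1/(t - 7)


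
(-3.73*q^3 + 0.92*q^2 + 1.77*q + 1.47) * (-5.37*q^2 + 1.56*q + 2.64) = 20.0301*q^5 - 10.7592*q^4 - 17.9169*q^3 - 2.7039*q^2 + 6.966*q + 3.8808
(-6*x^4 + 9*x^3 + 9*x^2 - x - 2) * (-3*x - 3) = 18*x^5 - 9*x^4 - 54*x^3 - 24*x^2 + 9*x + 6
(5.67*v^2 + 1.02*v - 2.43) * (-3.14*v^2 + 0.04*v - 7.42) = -17.8038*v^4 - 2.976*v^3 - 34.4004*v^2 - 7.6656*v + 18.0306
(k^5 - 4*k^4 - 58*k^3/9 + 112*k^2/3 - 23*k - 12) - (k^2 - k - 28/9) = k^5 - 4*k^4 - 58*k^3/9 + 109*k^2/3 - 22*k - 80/9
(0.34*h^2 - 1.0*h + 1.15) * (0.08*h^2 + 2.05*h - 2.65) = 0.0272*h^4 + 0.617*h^3 - 2.859*h^2 + 5.0075*h - 3.0475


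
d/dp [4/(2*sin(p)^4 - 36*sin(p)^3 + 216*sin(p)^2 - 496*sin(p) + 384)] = 4*(23*sin(p) + 2*cos(p)^2 - 64)*cos(p)/((sin(p) - 8)^2*(sin(p) - 6)^2*(sin(p) - 2)^3)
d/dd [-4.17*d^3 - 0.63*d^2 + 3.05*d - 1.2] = -12.51*d^2 - 1.26*d + 3.05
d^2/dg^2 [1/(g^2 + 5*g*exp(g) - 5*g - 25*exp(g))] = ((-5*g*exp(g) + 15*exp(g) - 2)*(g^2 + 5*g*exp(g) - 5*g - 25*exp(g)) + 2*(5*g*exp(g) + 2*g - 20*exp(g) - 5)^2)/(g^2 + 5*g*exp(g) - 5*g - 25*exp(g))^3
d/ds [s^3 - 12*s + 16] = 3*s^2 - 12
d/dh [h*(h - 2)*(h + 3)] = 3*h^2 + 2*h - 6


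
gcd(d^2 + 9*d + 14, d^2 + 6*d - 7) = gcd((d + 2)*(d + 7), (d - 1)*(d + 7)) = d + 7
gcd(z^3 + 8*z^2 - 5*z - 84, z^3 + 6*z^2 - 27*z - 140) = z^2 + 11*z + 28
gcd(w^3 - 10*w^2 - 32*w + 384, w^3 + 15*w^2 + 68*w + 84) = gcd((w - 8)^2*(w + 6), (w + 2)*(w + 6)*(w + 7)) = w + 6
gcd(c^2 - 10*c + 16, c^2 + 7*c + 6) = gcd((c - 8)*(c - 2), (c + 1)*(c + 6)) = 1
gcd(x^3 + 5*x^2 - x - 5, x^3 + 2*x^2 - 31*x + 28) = x - 1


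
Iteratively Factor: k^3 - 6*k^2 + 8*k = (k - 2)*(k^2 - 4*k) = k*(k - 2)*(k - 4)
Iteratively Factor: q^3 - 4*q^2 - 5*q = (q)*(q^2 - 4*q - 5) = q*(q + 1)*(q - 5)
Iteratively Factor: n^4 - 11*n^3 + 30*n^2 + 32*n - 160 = (n - 4)*(n^3 - 7*n^2 + 2*n + 40) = (n - 4)^2*(n^2 - 3*n - 10) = (n - 4)^2*(n + 2)*(n - 5)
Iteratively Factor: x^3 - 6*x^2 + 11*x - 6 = (x - 1)*(x^2 - 5*x + 6) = (x - 3)*(x - 1)*(x - 2)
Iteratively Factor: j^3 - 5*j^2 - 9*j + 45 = (j + 3)*(j^2 - 8*j + 15) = (j - 3)*(j + 3)*(j - 5)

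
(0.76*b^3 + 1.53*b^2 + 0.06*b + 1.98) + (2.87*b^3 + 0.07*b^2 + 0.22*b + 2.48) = 3.63*b^3 + 1.6*b^2 + 0.28*b + 4.46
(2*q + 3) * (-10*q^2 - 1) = -20*q^3 - 30*q^2 - 2*q - 3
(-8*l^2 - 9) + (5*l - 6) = -8*l^2 + 5*l - 15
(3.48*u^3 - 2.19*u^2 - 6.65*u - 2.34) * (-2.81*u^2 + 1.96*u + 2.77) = -9.7788*u^5 + 12.9747*u^4 + 24.0337*u^3 - 12.5249*u^2 - 23.0069*u - 6.4818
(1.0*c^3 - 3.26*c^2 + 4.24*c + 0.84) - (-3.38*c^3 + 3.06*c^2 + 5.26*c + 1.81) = 4.38*c^3 - 6.32*c^2 - 1.02*c - 0.97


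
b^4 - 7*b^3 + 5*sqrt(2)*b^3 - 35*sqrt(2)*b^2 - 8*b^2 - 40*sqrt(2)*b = b*(b - 8)*(b + 1)*(b + 5*sqrt(2))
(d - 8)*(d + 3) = d^2 - 5*d - 24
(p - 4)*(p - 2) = p^2 - 6*p + 8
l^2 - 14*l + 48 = (l - 8)*(l - 6)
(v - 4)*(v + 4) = v^2 - 16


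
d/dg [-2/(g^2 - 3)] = 4*g/(g^2 - 3)^2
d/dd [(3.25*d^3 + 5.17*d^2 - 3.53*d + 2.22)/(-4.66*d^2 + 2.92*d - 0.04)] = (-15.145*d^4 + 18.98*d^3 - 1.74339999999999*d^2 + 20.2768*d - 6.3412)/(21.7156*d^4 - 27.2144*d^3 + 8.8992*d^2 - 0.2336*d + 0.0016)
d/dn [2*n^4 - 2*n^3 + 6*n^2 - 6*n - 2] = 8*n^3 - 6*n^2 + 12*n - 6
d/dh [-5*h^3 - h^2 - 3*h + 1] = -15*h^2 - 2*h - 3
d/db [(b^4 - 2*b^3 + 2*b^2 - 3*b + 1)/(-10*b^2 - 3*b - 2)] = (-20*b^5 + 11*b^4 + 4*b^3 - 24*b^2 + 12*b + 9)/(100*b^4 + 60*b^3 + 49*b^2 + 12*b + 4)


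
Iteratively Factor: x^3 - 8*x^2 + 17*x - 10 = (x - 1)*(x^2 - 7*x + 10) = (x - 2)*(x - 1)*(x - 5)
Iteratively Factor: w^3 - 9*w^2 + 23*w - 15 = (w - 5)*(w^2 - 4*w + 3) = (w - 5)*(w - 1)*(w - 3)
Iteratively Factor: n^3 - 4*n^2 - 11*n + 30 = (n - 5)*(n^2 + n - 6) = (n - 5)*(n + 3)*(n - 2)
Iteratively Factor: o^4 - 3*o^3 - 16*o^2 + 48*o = (o - 3)*(o^3 - 16*o) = (o - 3)*(o + 4)*(o^2 - 4*o) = o*(o - 3)*(o + 4)*(o - 4)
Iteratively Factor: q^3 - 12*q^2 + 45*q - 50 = (q - 2)*(q^2 - 10*q + 25) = (q - 5)*(q - 2)*(q - 5)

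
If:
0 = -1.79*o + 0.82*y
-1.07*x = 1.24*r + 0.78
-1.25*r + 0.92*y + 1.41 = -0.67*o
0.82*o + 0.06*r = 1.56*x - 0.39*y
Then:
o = -0.57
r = -0.10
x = -0.62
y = -1.25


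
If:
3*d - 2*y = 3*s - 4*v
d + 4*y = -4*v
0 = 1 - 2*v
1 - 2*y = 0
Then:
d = -4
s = -11/3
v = 1/2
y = 1/2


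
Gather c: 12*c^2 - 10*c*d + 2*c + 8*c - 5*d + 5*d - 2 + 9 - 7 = 12*c^2 + c*(10 - 10*d)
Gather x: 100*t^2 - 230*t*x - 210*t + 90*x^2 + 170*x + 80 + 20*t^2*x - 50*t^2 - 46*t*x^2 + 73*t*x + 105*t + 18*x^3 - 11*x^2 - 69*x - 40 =50*t^2 - 105*t + 18*x^3 + x^2*(79 - 46*t) + x*(20*t^2 - 157*t + 101) + 40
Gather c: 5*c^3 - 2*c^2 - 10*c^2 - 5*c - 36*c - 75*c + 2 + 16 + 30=5*c^3 - 12*c^2 - 116*c + 48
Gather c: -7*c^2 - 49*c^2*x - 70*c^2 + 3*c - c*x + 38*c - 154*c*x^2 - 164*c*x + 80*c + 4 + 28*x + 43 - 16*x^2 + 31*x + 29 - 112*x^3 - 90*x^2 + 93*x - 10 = c^2*(-49*x - 77) + c*(-154*x^2 - 165*x + 121) - 112*x^3 - 106*x^2 + 152*x + 66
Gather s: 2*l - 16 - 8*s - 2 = 2*l - 8*s - 18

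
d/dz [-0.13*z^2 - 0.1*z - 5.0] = -0.26*z - 0.1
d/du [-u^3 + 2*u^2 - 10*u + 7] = -3*u^2 + 4*u - 10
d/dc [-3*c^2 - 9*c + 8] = -6*c - 9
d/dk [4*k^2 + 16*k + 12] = 8*k + 16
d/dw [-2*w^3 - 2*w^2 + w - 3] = -6*w^2 - 4*w + 1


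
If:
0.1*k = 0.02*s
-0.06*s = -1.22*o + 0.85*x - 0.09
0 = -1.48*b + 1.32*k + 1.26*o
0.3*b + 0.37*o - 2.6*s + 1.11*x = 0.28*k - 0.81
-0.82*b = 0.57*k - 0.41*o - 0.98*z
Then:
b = 1.94437458764502*z - 0.116947094750105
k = 0.322152354953282*z + 0.039595236780566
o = 1.94637561998119*z - 0.178847153000399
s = 1.61076177476641*z + 0.19797618390283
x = 2.67992064693067*z - 0.164790703170184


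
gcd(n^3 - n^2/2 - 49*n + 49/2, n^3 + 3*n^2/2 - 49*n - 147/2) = n^2 - 49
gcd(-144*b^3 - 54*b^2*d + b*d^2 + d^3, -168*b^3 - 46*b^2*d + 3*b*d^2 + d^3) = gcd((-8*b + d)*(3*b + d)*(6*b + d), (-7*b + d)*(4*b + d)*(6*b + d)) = 6*b + d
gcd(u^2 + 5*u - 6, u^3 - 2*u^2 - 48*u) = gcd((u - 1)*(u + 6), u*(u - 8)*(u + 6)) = u + 6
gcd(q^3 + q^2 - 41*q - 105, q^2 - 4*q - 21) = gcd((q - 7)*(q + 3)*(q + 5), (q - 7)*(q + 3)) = q^2 - 4*q - 21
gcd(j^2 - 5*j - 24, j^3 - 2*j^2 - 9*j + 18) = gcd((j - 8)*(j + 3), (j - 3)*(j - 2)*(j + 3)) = j + 3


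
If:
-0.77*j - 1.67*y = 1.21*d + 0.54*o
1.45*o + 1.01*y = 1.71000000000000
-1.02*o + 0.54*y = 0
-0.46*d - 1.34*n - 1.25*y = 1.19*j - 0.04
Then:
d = 0.950354609929078*n - 1.23777832111048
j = -1.49341438703141*n - 0.498364820520079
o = 0.51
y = 0.96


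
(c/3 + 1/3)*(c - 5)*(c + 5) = c^3/3 + c^2/3 - 25*c/3 - 25/3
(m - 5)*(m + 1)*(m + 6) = m^3 + 2*m^2 - 29*m - 30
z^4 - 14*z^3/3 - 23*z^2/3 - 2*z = z*(z - 6)*(z + 1/3)*(z + 1)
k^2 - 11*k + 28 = (k - 7)*(k - 4)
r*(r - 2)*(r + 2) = r^3 - 4*r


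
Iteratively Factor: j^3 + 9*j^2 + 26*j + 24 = (j + 3)*(j^2 + 6*j + 8) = (j + 2)*(j + 3)*(j + 4)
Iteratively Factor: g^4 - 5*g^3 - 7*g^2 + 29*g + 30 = (g + 1)*(g^3 - 6*g^2 - g + 30) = (g - 5)*(g + 1)*(g^2 - g - 6) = (g - 5)*(g + 1)*(g + 2)*(g - 3)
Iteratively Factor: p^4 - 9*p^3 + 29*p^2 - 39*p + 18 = (p - 3)*(p^3 - 6*p^2 + 11*p - 6) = (p - 3)^2*(p^2 - 3*p + 2) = (p - 3)^2*(p - 2)*(p - 1)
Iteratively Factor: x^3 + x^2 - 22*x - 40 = (x + 2)*(x^2 - x - 20) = (x - 5)*(x + 2)*(x + 4)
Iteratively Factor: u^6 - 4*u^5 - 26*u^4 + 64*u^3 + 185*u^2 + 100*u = (u - 5)*(u^5 + u^4 - 21*u^3 - 41*u^2 - 20*u) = (u - 5)*(u + 1)*(u^4 - 21*u^2 - 20*u) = (u - 5)*(u + 1)^2*(u^3 - u^2 - 20*u) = (u - 5)*(u + 1)^2*(u + 4)*(u^2 - 5*u) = (u - 5)^2*(u + 1)^2*(u + 4)*(u)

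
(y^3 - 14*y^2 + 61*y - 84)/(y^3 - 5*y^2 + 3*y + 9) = (y^2 - 11*y + 28)/(y^2 - 2*y - 3)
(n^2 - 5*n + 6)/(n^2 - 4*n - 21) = (-n^2 + 5*n - 6)/(-n^2 + 4*n + 21)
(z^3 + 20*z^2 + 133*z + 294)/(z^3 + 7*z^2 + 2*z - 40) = (z^3 + 20*z^2 + 133*z + 294)/(z^3 + 7*z^2 + 2*z - 40)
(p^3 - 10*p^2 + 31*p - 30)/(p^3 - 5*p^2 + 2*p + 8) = (p^2 - 8*p + 15)/(p^2 - 3*p - 4)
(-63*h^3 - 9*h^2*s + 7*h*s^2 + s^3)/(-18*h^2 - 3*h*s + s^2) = (-21*h^2 + 4*h*s + s^2)/(-6*h + s)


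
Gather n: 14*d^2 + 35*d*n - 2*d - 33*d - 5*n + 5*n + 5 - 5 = 14*d^2 + 35*d*n - 35*d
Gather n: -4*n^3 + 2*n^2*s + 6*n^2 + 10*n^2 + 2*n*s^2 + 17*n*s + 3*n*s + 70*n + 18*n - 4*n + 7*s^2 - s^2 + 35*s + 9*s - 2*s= -4*n^3 + n^2*(2*s + 16) + n*(2*s^2 + 20*s + 84) + 6*s^2 + 42*s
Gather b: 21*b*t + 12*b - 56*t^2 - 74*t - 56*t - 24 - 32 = b*(21*t + 12) - 56*t^2 - 130*t - 56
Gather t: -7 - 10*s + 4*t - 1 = -10*s + 4*t - 8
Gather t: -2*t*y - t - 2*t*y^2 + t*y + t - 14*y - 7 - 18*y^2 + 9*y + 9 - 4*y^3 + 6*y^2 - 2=t*(-2*y^2 - y) - 4*y^3 - 12*y^2 - 5*y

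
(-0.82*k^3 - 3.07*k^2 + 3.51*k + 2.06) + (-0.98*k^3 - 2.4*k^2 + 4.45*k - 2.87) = -1.8*k^3 - 5.47*k^2 + 7.96*k - 0.81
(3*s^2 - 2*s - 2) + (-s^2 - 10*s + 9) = 2*s^2 - 12*s + 7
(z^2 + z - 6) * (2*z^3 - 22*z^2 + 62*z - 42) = 2*z^5 - 20*z^4 + 28*z^3 + 152*z^2 - 414*z + 252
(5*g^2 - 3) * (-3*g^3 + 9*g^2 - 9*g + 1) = -15*g^5 + 45*g^4 - 36*g^3 - 22*g^2 + 27*g - 3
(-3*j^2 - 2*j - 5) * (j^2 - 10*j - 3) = -3*j^4 + 28*j^3 + 24*j^2 + 56*j + 15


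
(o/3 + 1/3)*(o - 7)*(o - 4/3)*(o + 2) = o^4/3 - 16*o^3/9 - 41*o^2/9 + 34*o/9 + 56/9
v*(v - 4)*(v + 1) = v^3 - 3*v^2 - 4*v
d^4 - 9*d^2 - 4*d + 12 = (d - 3)*(d - 1)*(d + 2)^2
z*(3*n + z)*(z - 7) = 3*n*z^2 - 21*n*z + z^3 - 7*z^2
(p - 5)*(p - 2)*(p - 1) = p^3 - 8*p^2 + 17*p - 10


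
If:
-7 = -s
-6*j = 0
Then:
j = 0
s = 7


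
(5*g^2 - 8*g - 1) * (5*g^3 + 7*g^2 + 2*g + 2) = 25*g^5 - 5*g^4 - 51*g^3 - 13*g^2 - 18*g - 2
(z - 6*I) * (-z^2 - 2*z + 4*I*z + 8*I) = -z^3 - 2*z^2 + 10*I*z^2 + 24*z + 20*I*z + 48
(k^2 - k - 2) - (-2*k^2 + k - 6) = 3*k^2 - 2*k + 4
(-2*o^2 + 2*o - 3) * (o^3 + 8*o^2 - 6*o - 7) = -2*o^5 - 14*o^4 + 25*o^3 - 22*o^2 + 4*o + 21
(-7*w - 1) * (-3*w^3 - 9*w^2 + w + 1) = 21*w^4 + 66*w^3 + 2*w^2 - 8*w - 1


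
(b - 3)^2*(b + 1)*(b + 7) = b^4 + 2*b^3 - 32*b^2 + 30*b + 63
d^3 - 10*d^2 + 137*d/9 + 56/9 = (d - 8)*(d - 7/3)*(d + 1/3)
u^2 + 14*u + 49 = (u + 7)^2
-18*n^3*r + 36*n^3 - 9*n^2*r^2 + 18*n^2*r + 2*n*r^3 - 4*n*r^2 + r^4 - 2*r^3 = (-3*n + r)*(2*n + r)*(3*n + r)*(r - 2)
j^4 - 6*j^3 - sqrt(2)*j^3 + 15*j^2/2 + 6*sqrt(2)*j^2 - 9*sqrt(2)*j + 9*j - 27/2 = (j - 3)^2*(j - 3*sqrt(2)/2)*(j + sqrt(2)/2)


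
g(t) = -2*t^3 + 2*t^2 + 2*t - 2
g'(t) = -6*t^2 + 4*t + 2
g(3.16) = -38.82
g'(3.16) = -45.27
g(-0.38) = -2.36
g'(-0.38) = -0.39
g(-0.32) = -2.37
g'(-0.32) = 0.11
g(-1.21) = 2.05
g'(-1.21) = -11.62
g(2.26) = -10.35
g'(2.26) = -19.61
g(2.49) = -15.50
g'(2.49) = -25.24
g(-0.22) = -2.32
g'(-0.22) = 0.83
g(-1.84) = 13.55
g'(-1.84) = -25.67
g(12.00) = -3146.00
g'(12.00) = -814.00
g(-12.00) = 3718.00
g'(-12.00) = -910.00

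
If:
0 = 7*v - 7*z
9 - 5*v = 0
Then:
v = 9/5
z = 9/5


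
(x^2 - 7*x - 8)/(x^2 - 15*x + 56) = (x + 1)/(x - 7)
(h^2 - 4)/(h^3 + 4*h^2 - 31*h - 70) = (h - 2)/(h^2 + 2*h - 35)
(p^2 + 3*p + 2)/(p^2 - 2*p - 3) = (p + 2)/(p - 3)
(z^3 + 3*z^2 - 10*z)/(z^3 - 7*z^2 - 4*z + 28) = z*(z + 5)/(z^2 - 5*z - 14)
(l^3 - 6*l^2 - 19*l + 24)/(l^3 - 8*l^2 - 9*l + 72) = (l - 1)/(l - 3)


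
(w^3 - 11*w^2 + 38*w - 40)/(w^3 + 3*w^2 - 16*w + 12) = (w^2 - 9*w + 20)/(w^2 + 5*w - 6)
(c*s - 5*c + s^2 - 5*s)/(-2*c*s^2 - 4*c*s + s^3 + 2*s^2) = (-c*s + 5*c - s^2 + 5*s)/(s*(2*c*s + 4*c - s^2 - 2*s))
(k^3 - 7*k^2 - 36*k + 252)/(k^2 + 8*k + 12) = (k^2 - 13*k + 42)/(k + 2)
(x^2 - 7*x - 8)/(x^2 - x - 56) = (x + 1)/(x + 7)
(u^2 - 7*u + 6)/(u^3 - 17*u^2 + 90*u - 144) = (u - 1)/(u^2 - 11*u + 24)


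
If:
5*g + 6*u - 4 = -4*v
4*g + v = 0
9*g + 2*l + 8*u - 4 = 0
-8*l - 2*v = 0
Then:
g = -4/77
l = -4/77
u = 4/7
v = 16/77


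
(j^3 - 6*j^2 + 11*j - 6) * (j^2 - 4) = j^5 - 6*j^4 + 7*j^3 + 18*j^2 - 44*j + 24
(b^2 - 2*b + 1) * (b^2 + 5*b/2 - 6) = b^4 + b^3/2 - 10*b^2 + 29*b/2 - 6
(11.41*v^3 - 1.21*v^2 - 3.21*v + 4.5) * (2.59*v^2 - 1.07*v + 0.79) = 29.5519*v^5 - 15.3426*v^4 + 1.9947*v^3 + 14.1338*v^2 - 7.3509*v + 3.555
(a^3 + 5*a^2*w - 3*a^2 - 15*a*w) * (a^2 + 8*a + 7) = a^5 + 5*a^4*w + 5*a^4 + 25*a^3*w - 17*a^3 - 85*a^2*w - 21*a^2 - 105*a*w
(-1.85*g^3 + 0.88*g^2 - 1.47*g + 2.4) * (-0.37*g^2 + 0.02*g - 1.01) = 0.6845*g^5 - 0.3626*g^4 + 2.43*g^3 - 1.8062*g^2 + 1.5327*g - 2.424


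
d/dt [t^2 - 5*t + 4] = 2*t - 5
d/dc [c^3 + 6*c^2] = 3*c*(c + 4)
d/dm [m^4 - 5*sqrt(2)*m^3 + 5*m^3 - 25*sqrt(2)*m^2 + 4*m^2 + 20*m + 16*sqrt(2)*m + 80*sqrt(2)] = 4*m^3 - 15*sqrt(2)*m^2 + 15*m^2 - 50*sqrt(2)*m + 8*m + 20 + 16*sqrt(2)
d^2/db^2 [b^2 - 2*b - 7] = 2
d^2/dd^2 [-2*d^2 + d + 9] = -4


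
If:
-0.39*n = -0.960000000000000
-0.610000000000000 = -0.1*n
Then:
No Solution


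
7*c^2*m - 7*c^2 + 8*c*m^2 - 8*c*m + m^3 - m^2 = (c + m)*(7*c + m)*(m - 1)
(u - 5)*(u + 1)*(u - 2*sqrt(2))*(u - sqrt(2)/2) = u^4 - 4*u^3 - 5*sqrt(2)*u^3/2 - 3*u^2 + 10*sqrt(2)*u^2 - 8*u + 25*sqrt(2)*u/2 - 10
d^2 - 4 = (d - 2)*(d + 2)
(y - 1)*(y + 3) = y^2 + 2*y - 3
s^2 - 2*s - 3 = (s - 3)*(s + 1)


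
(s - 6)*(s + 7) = s^2 + s - 42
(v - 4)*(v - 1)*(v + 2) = v^3 - 3*v^2 - 6*v + 8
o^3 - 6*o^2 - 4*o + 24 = (o - 6)*(o - 2)*(o + 2)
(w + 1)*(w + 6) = w^2 + 7*w + 6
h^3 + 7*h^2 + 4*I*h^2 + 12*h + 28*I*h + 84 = (h + 7)*(h - 2*I)*(h + 6*I)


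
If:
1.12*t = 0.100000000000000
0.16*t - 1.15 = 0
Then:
No Solution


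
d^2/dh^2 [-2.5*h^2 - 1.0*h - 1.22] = -5.00000000000000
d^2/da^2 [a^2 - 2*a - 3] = 2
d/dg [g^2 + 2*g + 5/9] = 2*g + 2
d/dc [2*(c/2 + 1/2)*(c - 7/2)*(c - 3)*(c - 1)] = 4*c^3 - 39*c^2/2 + 19*c + 13/2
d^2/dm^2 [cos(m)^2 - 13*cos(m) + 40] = 13*cos(m) - 2*cos(2*m)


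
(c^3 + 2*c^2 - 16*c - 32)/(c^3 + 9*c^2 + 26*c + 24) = (c - 4)/(c + 3)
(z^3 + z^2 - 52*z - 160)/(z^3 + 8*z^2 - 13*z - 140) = (z^2 - 4*z - 32)/(z^2 + 3*z - 28)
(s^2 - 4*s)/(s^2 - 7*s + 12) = s/(s - 3)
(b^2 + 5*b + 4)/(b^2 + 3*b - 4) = (b + 1)/(b - 1)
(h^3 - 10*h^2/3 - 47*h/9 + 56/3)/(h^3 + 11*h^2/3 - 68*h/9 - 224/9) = (h - 3)/(h + 4)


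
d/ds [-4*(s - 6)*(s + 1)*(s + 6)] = -12*s^2 - 8*s + 144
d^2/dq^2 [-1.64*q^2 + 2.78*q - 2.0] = -3.28000000000000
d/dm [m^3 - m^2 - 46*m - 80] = 3*m^2 - 2*m - 46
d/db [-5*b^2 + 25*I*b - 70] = -10*b + 25*I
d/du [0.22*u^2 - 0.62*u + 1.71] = 0.44*u - 0.62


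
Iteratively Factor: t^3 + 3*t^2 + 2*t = (t + 2)*(t^2 + t) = (t + 1)*(t + 2)*(t)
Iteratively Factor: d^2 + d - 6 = (d + 3)*(d - 2)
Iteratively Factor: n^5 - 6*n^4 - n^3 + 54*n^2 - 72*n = (n - 4)*(n^4 - 2*n^3 - 9*n^2 + 18*n) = (n - 4)*(n - 3)*(n^3 + n^2 - 6*n) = (n - 4)*(n - 3)*(n + 3)*(n^2 - 2*n) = (n - 4)*(n - 3)*(n - 2)*(n + 3)*(n)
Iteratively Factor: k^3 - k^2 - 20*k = (k - 5)*(k^2 + 4*k) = (k - 5)*(k + 4)*(k)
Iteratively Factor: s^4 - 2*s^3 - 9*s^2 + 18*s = (s - 2)*(s^3 - 9*s) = (s - 2)*(s + 3)*(s^2 - 3*s) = s*(s - 2)*(s + 3)*(s - 3)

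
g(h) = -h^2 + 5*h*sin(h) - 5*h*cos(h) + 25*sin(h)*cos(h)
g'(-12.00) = -49.76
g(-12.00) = -114.24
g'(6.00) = 23.32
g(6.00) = -79.89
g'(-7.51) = 12.00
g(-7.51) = -16.32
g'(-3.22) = 51.30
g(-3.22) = -29.63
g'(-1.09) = -16.56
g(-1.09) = -4.09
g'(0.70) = 7.18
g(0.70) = 11.41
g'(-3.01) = 51.35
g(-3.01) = -18.75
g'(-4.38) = -18.11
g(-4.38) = -54.74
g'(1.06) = -6.04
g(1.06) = 11.57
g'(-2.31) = 18.30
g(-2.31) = 7.86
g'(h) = 5*h*sin(h) + 5*h*cos(h) - 2*h - 25*sin(h)^2 + 5*sin(h) + 25*cos(h)^2 - 5*cos(h)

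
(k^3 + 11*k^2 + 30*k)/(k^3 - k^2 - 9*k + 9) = k*(k^2 + 11*k + 30)/(k^3 - k^2 - 9*k + 9)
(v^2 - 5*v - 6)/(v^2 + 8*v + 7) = (v - 6)/(v + 7)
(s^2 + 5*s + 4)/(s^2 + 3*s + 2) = (s + 4)/(s + 2)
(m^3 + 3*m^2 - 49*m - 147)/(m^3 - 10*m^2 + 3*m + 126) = (m + 7)/(m - 6)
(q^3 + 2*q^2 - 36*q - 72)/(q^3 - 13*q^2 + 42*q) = (q^2 + 8*q + 12)/(q*(q - 7))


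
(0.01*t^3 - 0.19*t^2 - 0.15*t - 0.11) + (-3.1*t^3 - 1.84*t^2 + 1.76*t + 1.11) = -3.09*t^3 - 2.03*t^2 + 1.61*t + 1.0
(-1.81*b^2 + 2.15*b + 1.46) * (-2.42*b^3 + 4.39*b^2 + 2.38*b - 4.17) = 4.3802*b^5 - 13.1489*b^4 + 1.5975*b^3 + 19.0741*b^2 - 5.4907*b - 6.0882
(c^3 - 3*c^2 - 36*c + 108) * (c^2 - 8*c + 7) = c^5 - 11*c^4 - 5*c^3 + 375*c^2 - 1116*c + 756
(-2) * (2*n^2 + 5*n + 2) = -4*n^2 - 10*n - 4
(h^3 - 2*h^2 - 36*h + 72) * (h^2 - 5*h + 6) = h^5 - 7*h^4 - 20*h^3 + 240*h^2 - 576*h + 432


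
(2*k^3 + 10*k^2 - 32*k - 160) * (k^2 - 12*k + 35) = 2*k^5 - 14*k^4 - 82*k^3 + 574*k^2 + 800*k - 5600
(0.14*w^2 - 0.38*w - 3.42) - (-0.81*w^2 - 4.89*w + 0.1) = 0.95*w^2 + 4.51*w - 3.52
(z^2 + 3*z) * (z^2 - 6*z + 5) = z^4 - 3*z^3 - 13*z^2 + 15*z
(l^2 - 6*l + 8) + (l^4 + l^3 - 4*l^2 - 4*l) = l^4 + l^3 - 3*l^2 - 10*l + 8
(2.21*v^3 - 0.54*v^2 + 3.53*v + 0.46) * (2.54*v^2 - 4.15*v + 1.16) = 5.6134*v^5 - 10.5431*v^4 + 13.7708*v^3 - 14.1075*v^2 + 2.1858*v + 0.5336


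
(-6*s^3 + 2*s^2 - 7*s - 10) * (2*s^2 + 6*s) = -12*s^5 - 32*s^4 - 2*s^3 - 62*s^2 - 60*s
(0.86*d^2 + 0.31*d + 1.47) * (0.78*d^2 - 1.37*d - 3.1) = 0.6708*d^4 - 0.9364*d^3 - 1.9441*d^2 - 2.9749*d - 4.557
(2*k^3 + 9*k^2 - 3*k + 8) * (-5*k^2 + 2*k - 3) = -10*k^5 - 41*k^4 + 27*k^3 - 73*k^2 + 25*k - 24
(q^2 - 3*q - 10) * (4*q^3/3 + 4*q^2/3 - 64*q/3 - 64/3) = 4*q^5/3 - 8*q^4/3 - 116*q^3/3 + 88*q^2/3 + 832*q/3 + 640/3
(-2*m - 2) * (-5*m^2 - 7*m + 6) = 10*m^3 + 24*m^2 + 2*m - 12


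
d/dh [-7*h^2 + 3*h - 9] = 3 - 14*h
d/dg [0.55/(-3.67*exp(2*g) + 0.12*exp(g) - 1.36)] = (4.037*exp(g) - 0.066)*exp(g)/(3.67*exp(2*g) - 0.12*exp(g) + 1.36)^2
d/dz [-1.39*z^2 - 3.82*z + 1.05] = -2.78*z - 3.82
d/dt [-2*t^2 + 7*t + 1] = 7 - 4*t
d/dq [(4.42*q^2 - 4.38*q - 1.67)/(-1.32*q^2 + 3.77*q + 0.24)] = (10.8818*q^2 - 2.2872*q + 5.2447)/(1.7424*q^4 - 9.9528*q^3 + 13.5793*q^2 + 1.8096*q + 0.0576)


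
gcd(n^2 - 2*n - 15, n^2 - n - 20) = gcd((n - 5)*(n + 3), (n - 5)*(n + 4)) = n - 5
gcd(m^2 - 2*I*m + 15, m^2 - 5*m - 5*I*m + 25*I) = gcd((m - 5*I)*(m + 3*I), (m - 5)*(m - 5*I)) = m - 5*I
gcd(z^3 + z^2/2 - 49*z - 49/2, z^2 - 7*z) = z - 7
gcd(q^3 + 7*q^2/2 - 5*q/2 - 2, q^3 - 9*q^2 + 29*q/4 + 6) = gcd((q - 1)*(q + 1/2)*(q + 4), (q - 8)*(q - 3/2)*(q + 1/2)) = q + 1/2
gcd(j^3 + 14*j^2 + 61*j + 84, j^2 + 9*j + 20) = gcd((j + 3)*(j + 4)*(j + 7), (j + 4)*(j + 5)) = j + 4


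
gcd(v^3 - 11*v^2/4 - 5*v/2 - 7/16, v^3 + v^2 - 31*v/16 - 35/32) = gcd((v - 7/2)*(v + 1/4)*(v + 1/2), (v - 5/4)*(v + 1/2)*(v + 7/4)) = v + 1/2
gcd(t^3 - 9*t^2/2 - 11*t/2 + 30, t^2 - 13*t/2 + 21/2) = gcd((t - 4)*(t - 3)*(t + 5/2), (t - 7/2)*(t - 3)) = t - 3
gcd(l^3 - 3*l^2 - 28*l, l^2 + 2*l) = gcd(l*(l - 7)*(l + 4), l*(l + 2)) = l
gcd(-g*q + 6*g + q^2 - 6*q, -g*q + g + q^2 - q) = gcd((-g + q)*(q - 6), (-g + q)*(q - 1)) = -g + q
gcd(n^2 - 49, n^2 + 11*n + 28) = n + 7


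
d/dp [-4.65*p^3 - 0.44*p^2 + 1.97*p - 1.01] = -13.95*p^2 - 0.88*p + 1.97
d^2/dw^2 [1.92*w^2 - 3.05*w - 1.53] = 3.84000000000000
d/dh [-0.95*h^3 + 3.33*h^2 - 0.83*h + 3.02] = -2.85*h^2 + 6.66*h - 0.83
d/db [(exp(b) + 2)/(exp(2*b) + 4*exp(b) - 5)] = (-2*(exp(b) + 2)^2 + exp(2*b) + 4*exp(b) - 5)*exp(b)/(exp(2*b) + 4*exp(b) - 5)^2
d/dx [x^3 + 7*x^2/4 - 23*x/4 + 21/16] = 3*x^2 + 7*x/2 - 23/4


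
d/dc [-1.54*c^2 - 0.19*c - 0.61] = -3.08*c - 0.19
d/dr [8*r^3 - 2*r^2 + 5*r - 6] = 24*r^2 - 4*r + 5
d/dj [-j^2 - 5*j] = -2*j - 5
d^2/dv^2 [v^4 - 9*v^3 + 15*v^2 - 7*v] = 12*v^2 - 54*v + 30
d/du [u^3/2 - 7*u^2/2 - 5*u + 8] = 3*u^2/2 - 7*u - 5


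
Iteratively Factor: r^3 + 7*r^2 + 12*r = (r + 3)*(r^2 + 4*r) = r*(r + 3)*(r + 4)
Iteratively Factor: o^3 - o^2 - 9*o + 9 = (o - 3)*(o^2 + 2*o - 3) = (o - 3)*(o + 3)*(o - 1)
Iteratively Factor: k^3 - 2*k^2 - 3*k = (k - 3)*(k^2 + k) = (k - 3)*(k + 1)*(k)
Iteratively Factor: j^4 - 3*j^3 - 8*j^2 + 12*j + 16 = (j + 1)*(j^3 - 4*j^2 - 4*j + 16) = (j - 4)*(j + 1)*(j^2 - 4) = (j - 4)*(j - 2)*(j + 1)*(j + 2)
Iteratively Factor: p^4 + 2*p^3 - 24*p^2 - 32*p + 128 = (p + 4)*(p^3 - 2*p^2 - 16*p + 32) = (p - 2)*(p + 4)*(p^2 - 16) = (p - 4)*(p - 2)*(p + 4)*(p + 4)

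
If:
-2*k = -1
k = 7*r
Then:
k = 1/2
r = 1/14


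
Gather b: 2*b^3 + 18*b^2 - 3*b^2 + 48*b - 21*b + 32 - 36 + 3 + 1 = 2*b^3 + 15*b^2 + 27*b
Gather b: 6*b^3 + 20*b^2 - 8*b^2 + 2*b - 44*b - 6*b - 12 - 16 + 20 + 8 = 6*b^3 + 12*b^2 - 48*b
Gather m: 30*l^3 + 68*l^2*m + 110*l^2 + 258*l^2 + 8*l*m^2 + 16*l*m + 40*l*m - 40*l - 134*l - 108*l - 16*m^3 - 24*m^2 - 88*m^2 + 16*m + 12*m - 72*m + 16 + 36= 30*l^3 + 368*l^2 - 282*l - 16*m^3 + m^2*(8*l - 112) + m*(68*l^2 + 56*l - 44) + 52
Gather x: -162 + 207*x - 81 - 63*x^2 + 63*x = -63*x^2 + 270*x - 243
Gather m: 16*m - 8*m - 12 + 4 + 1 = 8*m - 7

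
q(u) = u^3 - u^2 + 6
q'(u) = 3*u^2 - 2*u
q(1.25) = 6.39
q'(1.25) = 2.19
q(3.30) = 31.05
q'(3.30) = 26.07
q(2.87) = 21.40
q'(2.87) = 18.97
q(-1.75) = -2.42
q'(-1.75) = 12.69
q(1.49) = 7.09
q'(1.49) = 3.68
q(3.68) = 42.29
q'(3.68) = 33.27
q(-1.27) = 2.34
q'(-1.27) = 7.38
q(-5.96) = -241.23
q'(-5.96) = 118.48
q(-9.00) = -804.00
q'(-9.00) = 261.00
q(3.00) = 24.00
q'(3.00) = 21.00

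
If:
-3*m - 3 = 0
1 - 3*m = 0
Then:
No Solution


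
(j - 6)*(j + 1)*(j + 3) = j^3 - 2*j^2 - 21*j - 18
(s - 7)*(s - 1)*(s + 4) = s^3 - 4*s^2 - 25*s + 28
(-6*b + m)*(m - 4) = -6*b*m + 24*b + m^2 - 4*m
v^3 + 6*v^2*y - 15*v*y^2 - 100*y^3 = (v - 4*y)*(v + 5*y)^2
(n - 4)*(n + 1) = n^2 - 3*n - 4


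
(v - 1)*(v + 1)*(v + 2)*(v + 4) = v^4 + 6*v^3 + 7*v^2 - 6*v - 8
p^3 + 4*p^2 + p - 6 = (p - 1)*(p + 2)*(p + 3)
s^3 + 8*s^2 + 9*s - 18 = (s - 1)*(s + 3)*(s + 6)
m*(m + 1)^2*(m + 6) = m^4 + 8*m^3 + 13*m^2 + 6*m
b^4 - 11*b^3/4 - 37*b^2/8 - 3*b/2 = b*(b - 4)*(b + 1/2)*(b + 3/4)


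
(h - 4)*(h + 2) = h^2 - 2*h - 8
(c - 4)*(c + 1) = c^2 - 3*c - 4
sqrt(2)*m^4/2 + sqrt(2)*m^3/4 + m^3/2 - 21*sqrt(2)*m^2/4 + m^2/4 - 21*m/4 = m*(m - 3)*(m + 7/2)*(sqrt(2)*m/2 + 1/2)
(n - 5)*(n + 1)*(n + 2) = n^3 - 2*n^2 - 13*n - 10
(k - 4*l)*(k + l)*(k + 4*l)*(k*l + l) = k^4*l + k^3*l^2 + k^3*l - 16*k^2*l^3 + k^2*l^2 - 16*k*l^4 - 16*k*l^3 - 16*l^4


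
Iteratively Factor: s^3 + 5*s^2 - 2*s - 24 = (s + 4)*(s^2 + s - 6) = (s - 2)*(s + 4)*(s + 3)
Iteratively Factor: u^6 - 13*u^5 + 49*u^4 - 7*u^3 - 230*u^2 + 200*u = (u - 5)*(u^5 - 8*u^4 + 9*u^3 + 38*u^2 - 40*u) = (u - 5)*(u - 4)*(u^4 - 4*u^3 - 7*u^2 + 10*u) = (u - 5)^2*(u - 4)*(u^3 + u^2 - 2*u) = u*(u - 5)^2*(u - 4)*(u^2 + u - 2) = u*(u - 5)^2*(u - 4)*(u - 1)*(u + 2)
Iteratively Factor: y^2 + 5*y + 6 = (y + 3)*(y + 2)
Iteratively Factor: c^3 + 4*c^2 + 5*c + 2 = (c + 1)*(c^2 + 3*c + 2) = (c + 1)*(c + 2)*(c + 1)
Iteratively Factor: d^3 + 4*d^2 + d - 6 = (d + 2)*(d^2 + 2*d - 3) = (d - 1)*(d + 2)*(d + 3)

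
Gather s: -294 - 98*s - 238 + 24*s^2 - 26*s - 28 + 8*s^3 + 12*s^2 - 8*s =8*s^3 + 36*s^2 - 132*s - 560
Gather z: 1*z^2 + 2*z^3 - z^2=2*z^3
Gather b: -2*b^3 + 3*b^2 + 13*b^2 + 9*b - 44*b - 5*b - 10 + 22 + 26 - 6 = -2*b^3 + 16*b^2 - 40*b + 32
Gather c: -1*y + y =0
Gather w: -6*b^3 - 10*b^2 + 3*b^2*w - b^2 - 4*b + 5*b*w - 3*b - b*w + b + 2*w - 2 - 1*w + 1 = -6*b^3 - 11*b^2 - 6*b + w*(3*b^2 + 4*b + 1) - 1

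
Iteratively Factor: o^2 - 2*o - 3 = (o + 1)*(o - 3)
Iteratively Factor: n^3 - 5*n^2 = (n)*(n^2 - 5*n) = n^2*(n - 5)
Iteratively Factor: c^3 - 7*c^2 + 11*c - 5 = (c - 5)*(c^2 - 2*c + 1) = (c - 5)*(c - 1)*(c - 1)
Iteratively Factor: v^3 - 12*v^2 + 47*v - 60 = (v - 5)*(v^2 - 7*v + 12) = (v - 5)*(v - 4)*(v - 3)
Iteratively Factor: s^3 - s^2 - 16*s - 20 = (s + 2)*(s^2 - 3*s - 10) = (s - 5)*(s + 2)*(s + 2)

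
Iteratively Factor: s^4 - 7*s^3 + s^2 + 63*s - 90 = (s - 2)*(s^3 - 5*s^2 - 9*s + 45) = (s - 5)*(s - 2)*(s^2 - 9) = (s - 5)*(s - 2)*(s + 3)*(s - 3)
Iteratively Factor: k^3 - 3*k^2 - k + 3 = (k + 1)*(k^2 - 4*k + 3) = (k - 3)*(k + 1)*(k - 1)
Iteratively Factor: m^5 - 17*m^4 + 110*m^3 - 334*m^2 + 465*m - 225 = (m - 3)*(m^4 - 14*m^3 + 68*m^2 - 130*m + 75) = (m - 5)*(m - 3)*(m^3 - 9*m^2 + 23*m - 15) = (m - 5)^2*(m - 3)*(m^2 - 4*m + 3) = (m - 5)^2*(m - 3)^2*(m - 1)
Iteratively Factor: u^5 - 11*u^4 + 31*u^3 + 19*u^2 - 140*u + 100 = (u - 1)*(u^4 - 10*u^3 + 21*u^2 + 40*u - 100) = (u - 1)*(u + 2)*(u^3 - 12*u^2 + 45*u - 50) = (u - 2)*(u - 1)*(u + 2)*(u^2 - 10*u + 25) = (u - 5)*(u - 2)*(u - 1)*(u + 2)*(u - 5)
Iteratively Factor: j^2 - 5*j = (j)*(j - 5)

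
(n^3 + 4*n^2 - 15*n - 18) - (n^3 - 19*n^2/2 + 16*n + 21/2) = 27*n^2/2 - 31*n - 57/2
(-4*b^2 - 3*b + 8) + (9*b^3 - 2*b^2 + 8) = 9*b^3 - 6*b^2 - 3*b + 16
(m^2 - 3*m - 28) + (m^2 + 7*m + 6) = 2*m^2 + 4*m - 22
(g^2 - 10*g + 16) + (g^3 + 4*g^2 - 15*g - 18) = g^3 + 5*g^2 - 25*g - 2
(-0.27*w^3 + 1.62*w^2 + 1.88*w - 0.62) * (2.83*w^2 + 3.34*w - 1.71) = -0.7641*w^5 + 3.6828*w^4 + 11.1929*w^3 + 1.7544*w^2 - 5.2856*w + 1.0602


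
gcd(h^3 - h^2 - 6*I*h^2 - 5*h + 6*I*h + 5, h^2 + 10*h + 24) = 1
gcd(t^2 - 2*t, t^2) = t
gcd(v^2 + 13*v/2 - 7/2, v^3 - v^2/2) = v - 1/2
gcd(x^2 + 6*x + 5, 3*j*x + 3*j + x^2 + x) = x + 1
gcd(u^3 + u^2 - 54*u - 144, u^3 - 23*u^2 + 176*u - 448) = u - 8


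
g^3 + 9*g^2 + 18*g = g*(g + 3)*(g + 6)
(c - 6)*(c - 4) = c^2 - 10*c + 24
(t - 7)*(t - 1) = t^2 - 8*t + 7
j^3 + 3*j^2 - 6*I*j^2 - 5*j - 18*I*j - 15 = (j + 3)*(j - 5*I)*(j - I)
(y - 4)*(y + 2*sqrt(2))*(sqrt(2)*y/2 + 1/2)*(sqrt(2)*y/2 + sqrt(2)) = y^4/2 - y^3 + 5*sqrt(2)*y^3/4 - 5*sqrt(2)*y^2/2 - 3*y^2 - 10*sqrt(2)*y - 2*y - 8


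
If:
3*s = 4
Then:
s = 4/3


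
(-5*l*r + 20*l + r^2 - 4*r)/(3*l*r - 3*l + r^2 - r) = (-5*l*r + 20*l + r^2 - 4*r)/(3*l*r - 3*l + r^2 - r)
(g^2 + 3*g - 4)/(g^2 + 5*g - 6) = (g + 4)/(g + 6)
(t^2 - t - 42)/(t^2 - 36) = (t - 7)/(t - 6)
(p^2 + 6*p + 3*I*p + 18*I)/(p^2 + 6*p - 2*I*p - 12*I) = (p + 3*I)/(p - 2*I)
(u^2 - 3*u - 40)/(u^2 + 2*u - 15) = (u - 8)/(u - 3)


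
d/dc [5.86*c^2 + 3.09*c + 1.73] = 11.72*c + 3.09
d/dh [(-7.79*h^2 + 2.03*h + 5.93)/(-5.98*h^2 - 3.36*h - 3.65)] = (38.3138*h^2 + 127.7898*h + 12.5153)/(35.7604*h^4 + 40.1856*h^3 + 54.9436*h^2 + 24.528*h + 13.3225)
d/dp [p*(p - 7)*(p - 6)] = 3*p^2 - 26*p + 42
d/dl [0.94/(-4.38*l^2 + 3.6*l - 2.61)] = (8.2344*l - 3.384)/(4.38*l^2 - 3.6*l + 2.61)^2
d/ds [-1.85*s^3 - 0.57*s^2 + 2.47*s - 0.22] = -5.55*s^2 - 1.14*s + 2.47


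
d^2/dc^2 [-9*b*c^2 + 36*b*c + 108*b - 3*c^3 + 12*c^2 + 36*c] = -18*b - 18*c + 24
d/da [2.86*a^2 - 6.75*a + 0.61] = 5.72*a - 6.75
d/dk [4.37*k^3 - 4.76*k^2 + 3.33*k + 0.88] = 13.11*k^2 - 9.52*k + 3.33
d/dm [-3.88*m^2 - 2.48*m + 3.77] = -7.76*m - 2.48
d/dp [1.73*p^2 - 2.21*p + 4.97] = 3.46*p - 2.21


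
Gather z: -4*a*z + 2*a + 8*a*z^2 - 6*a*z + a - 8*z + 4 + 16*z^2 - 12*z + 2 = 3*a + z^2*(8*a + 16) + z*(-10*a - 20) + 6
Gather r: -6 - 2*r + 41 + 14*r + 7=12*r + 42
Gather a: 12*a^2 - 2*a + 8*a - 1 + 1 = 12*a^2 + 6*a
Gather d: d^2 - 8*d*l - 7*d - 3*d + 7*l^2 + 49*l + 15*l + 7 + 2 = d^2 + d*(-8*l - 10) + 7*l^2 + 64*l + 9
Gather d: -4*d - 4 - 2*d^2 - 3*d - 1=-2*d^2 - 7*d - 5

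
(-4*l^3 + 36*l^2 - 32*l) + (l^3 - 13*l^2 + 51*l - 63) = -3*l^3 + 23*l^2 + 19*l - 63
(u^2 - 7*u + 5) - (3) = u^2 - 7*u + 2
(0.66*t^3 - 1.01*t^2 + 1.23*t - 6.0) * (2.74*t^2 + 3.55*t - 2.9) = 1.8084*t^5 - 0.4244*t^4 - 2.1293*t^3 - 9.1445*t^2 - 24.867*t + 17.4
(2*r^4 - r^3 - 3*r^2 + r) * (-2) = -4*r^4 + 2*r^3 + 6*r^2 - 2*r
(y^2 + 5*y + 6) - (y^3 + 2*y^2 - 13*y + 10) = -y^3 - y^2 + 18*y - 4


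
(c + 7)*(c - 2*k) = c^2 - 2*c*k + 7*c - 14*k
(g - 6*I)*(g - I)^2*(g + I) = g^4 - 7*I*g^3 - 5*g^2 - 7*I*g - 6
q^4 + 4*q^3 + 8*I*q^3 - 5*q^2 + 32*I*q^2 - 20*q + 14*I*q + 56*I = (q + 4)*(q - I)*(q + 2*I)*(q + 7*I)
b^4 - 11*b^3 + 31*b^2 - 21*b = b*(b - 7)*(b - 3)*(b - 1)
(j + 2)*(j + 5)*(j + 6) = j^3 + 13*j^2 + 52*j + 60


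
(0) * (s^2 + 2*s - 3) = 0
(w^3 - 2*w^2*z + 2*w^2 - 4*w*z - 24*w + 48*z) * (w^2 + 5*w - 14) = w^5 - 2*w^4*z + 7*w^4 - 14*w^3*z - 28*w^3 + 56*w^2*z - 148*w^2 + 296*w*z + 336*w - 672*z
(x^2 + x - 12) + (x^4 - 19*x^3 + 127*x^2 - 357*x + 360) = x^4 - 19*x^3 + 128*x^2 - 356*x + 348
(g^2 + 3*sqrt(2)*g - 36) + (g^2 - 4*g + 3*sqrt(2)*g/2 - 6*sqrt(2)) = 2*g^2 - 4*g + 9*sqrt(2)*g/2 - 36 - 6*sqrt(2)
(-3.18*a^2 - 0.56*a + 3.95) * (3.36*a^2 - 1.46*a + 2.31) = -10.6848*a^4 + 2.7612*a^3 + 6.7438*a^2 - 7.0606*a + 9.1245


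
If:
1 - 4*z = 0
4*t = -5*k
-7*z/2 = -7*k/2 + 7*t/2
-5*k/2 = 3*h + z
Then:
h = -19/108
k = 1/9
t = -5/36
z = 1/4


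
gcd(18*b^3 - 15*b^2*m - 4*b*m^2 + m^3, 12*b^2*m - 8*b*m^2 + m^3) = 6*b - m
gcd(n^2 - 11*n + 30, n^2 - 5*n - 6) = n - 6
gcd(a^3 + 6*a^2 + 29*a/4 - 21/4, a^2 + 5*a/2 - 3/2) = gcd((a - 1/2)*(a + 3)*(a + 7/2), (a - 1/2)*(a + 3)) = a^2 + 5*a/2 - 3/2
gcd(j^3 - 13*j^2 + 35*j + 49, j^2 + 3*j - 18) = 1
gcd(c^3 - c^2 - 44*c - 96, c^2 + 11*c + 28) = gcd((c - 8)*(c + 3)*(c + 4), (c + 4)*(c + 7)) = c + 4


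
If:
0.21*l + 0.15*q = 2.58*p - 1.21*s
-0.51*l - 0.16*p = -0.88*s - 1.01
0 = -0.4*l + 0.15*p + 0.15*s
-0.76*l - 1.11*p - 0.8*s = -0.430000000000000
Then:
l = 0.04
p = 1.04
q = 25.35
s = -0.94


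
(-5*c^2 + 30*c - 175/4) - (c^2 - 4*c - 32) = -6*c^2 + 34*c - 47/4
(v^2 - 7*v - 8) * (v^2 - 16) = v^4 - 7*v^3 - 24*v^2 + 112*v + 128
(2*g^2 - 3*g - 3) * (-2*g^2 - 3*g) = -4*g^4 + 15*g^2 + 9*g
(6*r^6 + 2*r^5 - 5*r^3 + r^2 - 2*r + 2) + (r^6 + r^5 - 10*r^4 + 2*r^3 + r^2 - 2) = 7*r^6 + 3*r^5 - 10*r^4 - 3*r^3 + 2*r^2 - 2*r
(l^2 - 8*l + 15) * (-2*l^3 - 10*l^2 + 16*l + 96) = -2*l^5 + 6*l^4 + 66*l^3 - 182*l^2 - 528*l + 1440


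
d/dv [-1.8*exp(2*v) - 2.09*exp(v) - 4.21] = (-3.6*exp(v) - 2.09)*exp(v)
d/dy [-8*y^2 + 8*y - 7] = 8 - 16*y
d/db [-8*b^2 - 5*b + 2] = -16*b - 5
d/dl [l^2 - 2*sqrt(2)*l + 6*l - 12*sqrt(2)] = 2*l - 2*sqrt(2) + 6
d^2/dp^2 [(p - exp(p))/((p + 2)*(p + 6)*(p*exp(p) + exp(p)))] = (p^7 + 22*p^6 + 181*p^5 - 12*p^4*exp(p) + 680*p^4 - 144*p^3*exp(p) + 1122*p^3 - 606*p^2*exp(p) + 336*p^2 - 1008*p*exp(p) - 984*p - 584*exp(p) - 768)*exp(-p)/(p^9 + 27*p^8 + 303*p^7 + 1845*p^6 + 6708*p^5 + 15156*p^4 + 21392*p^3 + 18288*p^2 + 8640*p + 1728)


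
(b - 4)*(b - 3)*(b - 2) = b^3 - 9*b^2 + 26*b - 24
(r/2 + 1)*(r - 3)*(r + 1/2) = r^3/2 - r^2/4 - 13*r/4 - 3/2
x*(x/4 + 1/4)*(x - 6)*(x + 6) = x^4/4 + x^3/4 - 9*x^2 - 9*x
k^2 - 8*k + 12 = (k - 6)*(k - 2)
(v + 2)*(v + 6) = v^2 + 8*v + 12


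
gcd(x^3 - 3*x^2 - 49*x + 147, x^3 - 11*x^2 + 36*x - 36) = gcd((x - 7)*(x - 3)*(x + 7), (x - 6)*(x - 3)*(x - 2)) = x - 3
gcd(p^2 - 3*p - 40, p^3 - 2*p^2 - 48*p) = p - 8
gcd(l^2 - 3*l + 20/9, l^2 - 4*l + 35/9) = l - 5/3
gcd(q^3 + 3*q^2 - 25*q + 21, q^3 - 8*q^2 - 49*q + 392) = q + 7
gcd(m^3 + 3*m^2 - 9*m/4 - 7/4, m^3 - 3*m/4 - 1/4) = m^2 - m/2 - 1/2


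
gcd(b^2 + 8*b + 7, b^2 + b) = b + 1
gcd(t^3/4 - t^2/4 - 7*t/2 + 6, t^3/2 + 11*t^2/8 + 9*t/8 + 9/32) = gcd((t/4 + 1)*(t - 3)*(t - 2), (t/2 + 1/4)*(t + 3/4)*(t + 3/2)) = 1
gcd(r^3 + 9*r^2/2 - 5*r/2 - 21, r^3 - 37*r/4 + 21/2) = r^2 + 3*r/2 - 7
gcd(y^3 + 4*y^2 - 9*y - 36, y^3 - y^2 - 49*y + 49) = 1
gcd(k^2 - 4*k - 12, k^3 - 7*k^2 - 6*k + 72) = k - 6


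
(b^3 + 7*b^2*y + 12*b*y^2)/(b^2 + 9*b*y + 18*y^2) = b*(b + 4*y)/(b + 6*y)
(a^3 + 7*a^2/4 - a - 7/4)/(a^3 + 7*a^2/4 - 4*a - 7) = (a^2 - 1)/(a^2 - 4)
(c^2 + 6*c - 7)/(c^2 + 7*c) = (c - 1)/c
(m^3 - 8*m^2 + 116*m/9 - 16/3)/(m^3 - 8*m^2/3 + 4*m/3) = (m^2 - 22*m/3 + 8)/(m*(m - 2))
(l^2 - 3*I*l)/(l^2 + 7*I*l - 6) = l*(l - 3*I)/(l^2 + 7*I*l - 6)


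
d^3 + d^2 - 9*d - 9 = (d - 3)*(d + 1)*(d + 3)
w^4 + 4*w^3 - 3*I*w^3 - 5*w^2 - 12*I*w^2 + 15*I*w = w*(w - 1)*(w + 5)*(w - 3*I)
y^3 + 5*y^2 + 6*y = y*(y + 2)*(y + 3)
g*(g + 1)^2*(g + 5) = g^4 + 7*g^3 + 11*g^2 + 5*g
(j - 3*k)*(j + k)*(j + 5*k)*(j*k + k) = j^4*k + 3*j^3*k^2 + j^3*k - 13*j^2*k^3 + 3*j^2*k^2 - 15*j*k^4 - 13*j*k^3 - 15*k^4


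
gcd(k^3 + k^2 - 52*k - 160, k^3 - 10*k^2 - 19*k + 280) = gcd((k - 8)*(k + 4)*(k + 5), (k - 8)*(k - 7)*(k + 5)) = k^2 - 3*k - 40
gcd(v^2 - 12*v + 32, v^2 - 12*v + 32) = v^2 - 12*v + 32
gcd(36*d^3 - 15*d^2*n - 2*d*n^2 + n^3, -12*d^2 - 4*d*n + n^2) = 1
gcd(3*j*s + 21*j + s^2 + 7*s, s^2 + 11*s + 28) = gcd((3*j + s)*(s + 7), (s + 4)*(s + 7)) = s + 7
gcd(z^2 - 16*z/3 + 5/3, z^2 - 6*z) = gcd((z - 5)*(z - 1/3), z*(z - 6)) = 1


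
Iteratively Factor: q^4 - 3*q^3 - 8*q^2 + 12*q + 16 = (q + 2)*(q^3 - 5*q^2 + 2*q + 8) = (q - 2)*(q + 2)*(q^2 - 3*q - 4) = (q - 4)*(q - 2)*(q + 2)*(q + 1)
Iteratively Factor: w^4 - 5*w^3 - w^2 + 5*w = (w - 1)*(w^3 - 4*w^2 - 5*w) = (w - 5)*(w - 1)*(w^2 + w) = w*(w - 5)*(w - 1)*(w + 1)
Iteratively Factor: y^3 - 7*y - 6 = (y - 3)*(y^2 + 3*y + 2) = (y - 3)*(y + 1)*(y + 2)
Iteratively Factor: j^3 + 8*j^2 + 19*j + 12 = (j + 3)*(j^2 + 5*j + 4) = (j + 3)*(j + 4)*(j + 1)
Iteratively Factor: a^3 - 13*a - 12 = (a - 4)*(a^2 + 4*a + 3) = (a - 4)*(a + 3)*(a + 1)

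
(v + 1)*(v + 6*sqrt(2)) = v^2 + v + 6*sqrt(2)*v + 6*sqrt(2)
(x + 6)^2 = x^2 + 12*x + 36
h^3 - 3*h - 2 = (h - 2)*(h + 1)^2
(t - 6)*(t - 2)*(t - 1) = t^3 - 9*t^2 + 20*t - 12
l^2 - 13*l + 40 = (l - 8)*(l - 5)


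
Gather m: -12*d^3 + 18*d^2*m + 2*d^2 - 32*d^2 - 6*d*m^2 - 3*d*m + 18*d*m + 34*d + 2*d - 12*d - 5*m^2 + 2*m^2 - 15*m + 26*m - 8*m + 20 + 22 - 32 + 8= -12*d^3 - 30*d^2 + 24*d + m^2*(-6*d - 3) + m*(18*d^2 + 15*d + 3) + 18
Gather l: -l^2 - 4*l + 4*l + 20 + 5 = 25 - l^2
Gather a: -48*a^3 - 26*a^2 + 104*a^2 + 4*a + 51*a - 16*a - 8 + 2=-48*a^3 + 78*a^2 + 39*a - 6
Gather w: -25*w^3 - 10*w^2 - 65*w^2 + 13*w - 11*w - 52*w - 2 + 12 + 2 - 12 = -25*w^3 - 75*w^2 - 50*w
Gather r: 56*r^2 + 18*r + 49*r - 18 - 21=56*r^2 + 67*r - 39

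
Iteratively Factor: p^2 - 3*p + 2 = (p - 1)*(p - 2)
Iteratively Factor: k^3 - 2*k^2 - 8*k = (k + 2)*(k^2 - 4*k) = k*(k + 2)*(k - 4)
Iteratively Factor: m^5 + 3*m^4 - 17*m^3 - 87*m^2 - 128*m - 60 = (m - 5)*(m^4 + 8*m^3 + 23*m^2 + 28*m + 12) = (m - 5)*(m + 2)*(m^3 + 6*m^2 + 11*m + 6) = (m - 5)*(m + 1)*(m + 2)*(m^2 + 5*m + 6) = (m - 5)*(m + 1)*(m + 2)*(m + 3)*(m + 2)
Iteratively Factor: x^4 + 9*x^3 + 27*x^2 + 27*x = (x + 3)*(x^3 + 6*x^2 + 9*x) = (x + 3)^2*(x^2 + 3*x) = x*(x + 3)^2*(x + 3)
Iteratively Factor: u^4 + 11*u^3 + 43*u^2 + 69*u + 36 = (u + 4)*(u^3 + 7*u^2 + 15*u + 9) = (u + 3)*(u + 4)*(u^2 + 4*u + 3) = (u + 1)*(u + 3)*(u + 4)*(u + 3)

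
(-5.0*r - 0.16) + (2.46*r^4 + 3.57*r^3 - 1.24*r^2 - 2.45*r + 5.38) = 2.46*r^4 + 3.57*r^3 - 1.24*r^2 - 7.45*r + 5.22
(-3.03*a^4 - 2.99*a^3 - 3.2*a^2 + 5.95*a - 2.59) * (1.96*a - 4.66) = -5.9388*a^5 + 8.2594*a^4 + 7.6614*a^3 + 26.574*a^2 - 32.8034*a + 12.0694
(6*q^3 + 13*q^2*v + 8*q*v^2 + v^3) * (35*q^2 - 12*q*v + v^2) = 210*q^5 + 383*q^4*v + 130*q^3*v^2 - 48*q^2*v^3 - 4*q*v^4 + v^5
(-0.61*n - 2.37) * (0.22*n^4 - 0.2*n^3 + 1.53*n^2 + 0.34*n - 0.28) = -0.1342*n^5 - 0.3994*n^4 - 0.4593*n^3 - 3.8335*n^2 - 0.635*n + 0.6636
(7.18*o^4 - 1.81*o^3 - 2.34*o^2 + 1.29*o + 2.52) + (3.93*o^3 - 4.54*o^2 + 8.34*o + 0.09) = 7.18*o^4 + 2.12*o^3 - 6.88*o^2 + 9.63*o + 2.61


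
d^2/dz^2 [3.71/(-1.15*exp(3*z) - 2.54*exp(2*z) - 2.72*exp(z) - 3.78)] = (-3.71*(3.45*exp(2*z) + 5.08*exp(z) + 2.72)*(6.9*exp(2*z) + 10.16*exp(z) + 5.44)*exp(z) + (38.3985*exp(2*z) + 37.6936*exp(z) + 10.0912)*(1.15*exp(3*z) + 2.54*exp(2*z) + 2.72*exp(z) + 3.78))*exp(z)/(1.15*exp(3*z) + 2.54*exp(2*z) + 2.72*exp(z) + 3.78)^3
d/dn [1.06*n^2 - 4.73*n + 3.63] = 2.12*n - 4.73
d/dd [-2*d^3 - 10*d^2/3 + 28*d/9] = -6*d^2 - 20*d/3 + 28/9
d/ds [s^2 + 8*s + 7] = 2*s + 8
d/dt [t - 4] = 1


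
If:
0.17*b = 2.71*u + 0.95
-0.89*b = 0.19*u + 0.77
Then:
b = -0.78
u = -0.40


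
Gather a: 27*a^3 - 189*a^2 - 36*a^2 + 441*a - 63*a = 27*a^3 - 225*a^2 + 378*a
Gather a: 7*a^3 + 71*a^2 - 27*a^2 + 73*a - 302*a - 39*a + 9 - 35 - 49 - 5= 7*a^3 + 44*a^2 - 268*a - 80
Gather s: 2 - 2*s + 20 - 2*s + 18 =40 - 4*s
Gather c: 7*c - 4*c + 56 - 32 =3*c + 24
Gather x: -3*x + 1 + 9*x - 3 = 6*x - 2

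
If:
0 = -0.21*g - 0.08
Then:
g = -0.38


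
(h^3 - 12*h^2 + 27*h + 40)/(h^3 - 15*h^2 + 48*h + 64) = (h - 5)/(h - 8)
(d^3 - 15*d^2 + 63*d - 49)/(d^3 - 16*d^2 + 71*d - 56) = (d - 7)/(d - 8)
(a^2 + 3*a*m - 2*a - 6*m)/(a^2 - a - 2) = (a + 3*m)/(a + 1)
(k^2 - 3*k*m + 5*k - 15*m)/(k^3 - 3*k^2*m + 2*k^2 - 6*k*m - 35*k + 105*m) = (k + 5)/(k^2 + 2*k - 35)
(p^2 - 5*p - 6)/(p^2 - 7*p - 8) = (p - 6)/(p - 8)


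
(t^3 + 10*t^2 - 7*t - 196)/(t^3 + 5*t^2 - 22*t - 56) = (t + 7)/(t + 2)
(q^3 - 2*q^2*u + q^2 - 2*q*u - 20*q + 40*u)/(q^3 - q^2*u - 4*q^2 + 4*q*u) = (q^2 - 2*q*u + 5*q - 10*u)/(q*(q - u))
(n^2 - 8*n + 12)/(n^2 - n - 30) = (n - 2)/(n + 5)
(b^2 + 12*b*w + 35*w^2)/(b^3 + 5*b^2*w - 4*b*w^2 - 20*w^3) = (-b - 7*w)/(-b^2 + 4*w^2)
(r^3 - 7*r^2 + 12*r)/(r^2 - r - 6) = r*(r - 4)/(r + 2)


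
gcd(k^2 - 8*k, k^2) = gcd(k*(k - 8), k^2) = k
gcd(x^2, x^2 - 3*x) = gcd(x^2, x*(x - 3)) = x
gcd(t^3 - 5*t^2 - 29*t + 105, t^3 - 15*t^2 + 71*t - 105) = t^2 - 10*t + 21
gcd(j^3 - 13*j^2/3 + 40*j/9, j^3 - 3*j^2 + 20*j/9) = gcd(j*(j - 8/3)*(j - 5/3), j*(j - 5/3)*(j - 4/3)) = j^2 - 5*j/3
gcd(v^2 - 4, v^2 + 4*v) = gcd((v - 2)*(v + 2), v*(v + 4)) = 1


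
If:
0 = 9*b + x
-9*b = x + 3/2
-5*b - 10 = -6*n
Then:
No Solution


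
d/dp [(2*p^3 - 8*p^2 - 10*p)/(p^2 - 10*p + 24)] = 2*(p^4 - 20*p^3 + 117*p^2 - 192*p - 120)/(p^4 - 20*p^3 + 148*p^2 - 480*p + 576)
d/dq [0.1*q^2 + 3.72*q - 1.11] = 0.2*q + 3.72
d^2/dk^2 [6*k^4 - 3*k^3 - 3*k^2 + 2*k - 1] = 72*k^2 - 18*k - 6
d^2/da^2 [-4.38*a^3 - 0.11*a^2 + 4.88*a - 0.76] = -26.28*a - 0.22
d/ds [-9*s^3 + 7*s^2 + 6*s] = -27*s^2 + 14*s + 6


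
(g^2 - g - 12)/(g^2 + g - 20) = (g + 3)/(g + 5)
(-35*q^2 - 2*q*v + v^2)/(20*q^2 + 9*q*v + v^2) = (-7*q + v)/(4*q + v)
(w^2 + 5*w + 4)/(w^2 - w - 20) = (w + 1)/(w - 5)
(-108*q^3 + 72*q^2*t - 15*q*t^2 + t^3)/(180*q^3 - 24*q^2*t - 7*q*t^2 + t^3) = (-3*q + t)/(5*q + t)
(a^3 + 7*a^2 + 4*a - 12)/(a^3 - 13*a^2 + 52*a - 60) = (a^3 + 7*a^2 + 4*a - 12)/(a^3 - 13*a^2 + 52*a - 60)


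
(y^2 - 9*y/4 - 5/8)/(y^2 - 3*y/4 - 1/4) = (y - 5/2)/(y - 1)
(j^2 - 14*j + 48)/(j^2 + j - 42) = (j - 8)/(j + 7)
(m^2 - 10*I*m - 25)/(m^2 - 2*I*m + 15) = (m - 5*I)/(m + 3*I)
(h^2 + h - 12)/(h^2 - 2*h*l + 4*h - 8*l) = (h - 3)/(h - 2*l)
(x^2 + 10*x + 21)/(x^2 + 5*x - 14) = (x + 3)/(x - 2)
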